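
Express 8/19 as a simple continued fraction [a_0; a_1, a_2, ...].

[0; 2, 2, 1, 2]

Run the Euclidean algorithm on 8 and 19; the successive quotients are the partial quotients a_0, a_1, ... (each step inverts the fractional part left over by the previous one):
  8 = 0*19 + 8, so a_0 = 0.
  19 = 2*8 + 3, so a_1 = 2.
  8 = 2*3 + 2, so a_2 = 2.
  3 = 1*2 + 1, so a_3 = 1.
  2 = 2*1 + 0, so a_4 = 2.
The remainder reaches 0 after 5 divisions, so the expansion has 5 partial quotients, read off in order.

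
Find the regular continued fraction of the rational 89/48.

[1; 1, 5, 1, 6]

Run the Euclidean algorithm on 89 and 48; the successive quotients are the partial quotients a_0, a_1, ... (each step inverts the fractional part left over by the previous one):
  89 = 1*48 + 41, so a_0 = 1.
  48 = 1*41 + 7, so a_1 = 1.
  41 = 5*7 + 6, so a_2 = 5.
  7 = 1*6 + 1, so a_3 = 1.
  6 = 6*1 + 0, so a_4 = 6.
The remainder reaches 0 after 5 divisions, so the expansion has 5 partial quotients, read off in order.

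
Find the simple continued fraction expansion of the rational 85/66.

Run the Euclidean algorithm on 85 and 66; the successive quotients are the partial quotients a_0, a_1, ... (each step inverts the fractional part left over by the previous one):
  85 = 1*66 + 19, so a_0 = 1.
  66 = 3*19 + 9, so a_1 = 3.
  19 = 2*9 + 1, so a_2 = 2.
  9 = 9*1 + 0, so a_3 = 9.
The remainder reaches 0 after 4 divisions, so the expansion has 4 partial quotients, read off in order.

[1; 3, 2, 9]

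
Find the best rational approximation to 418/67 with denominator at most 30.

Expand x = 418/67 as a continued fraction with the Euclidean algorithm:
  418 = 6*67 + 16, so a_0 = 6.
  67 = 4*16 + 3, so a_1 = 4.
  16 = 5*3 + 1, so a_2 = 5.
  3 = 3*1 + 0, so a_3 = 3.
so x = [6; 4, 5, 3].
Convergents (p_i = a_i*p_{i-1} + p_{i-2}, q_i = a_i*q_{i-1} + q_{i-2} with p_{-2}=0, p_{-1}=1, q_{-2}=1, q_{-1}=0), until the denominator exceeds 30:
  i=0: a_0=6, p_0 = 6*1 + 0 = 6, q_0 = 6*0 + 1 = 1.
  i=1: a_1=4, p_1 = 4*6 + 1 = 25, q_1 = 4*1 + 0 = 4.
  i=2: a_2=5, p_2 = 5*25 + 6 = 131, q_2 = 5*4 + 1 = 21.
  i=3: a_3=3, p_3 = 3*131 + 25 = 418, q_3 = 3*21 + 4 = 67.
q_3 = 67 > 30, so the last convergent with denominator <= 30 is p_2/q_2 = 131/21.
The closest fraction with denominator <= 30 is either p_2/q_2 or the intermediate fraction (k*p_2 + p_1)/(k*q_2 + q_1) with the largest k >= 1 whose denominator stays <= 30; these approach x as k grows, and every other convergent or intermediate fraction in range is farther away.
Largest k: floor((30 - q_1)/q_2) = floor((30 - 4)/21) = 1.
That gives (1*131 + 25)/(1*21 + 4) = 156/25.
Compare the errors: |x - 131/21| = |418*21 - 131*67|/(67*21) = 1/1407, and |x - 156/25| = |418*25 - 156*67|/(67*25) = 2/1675.
Cross-multiplying, 1*1675 = 1675 < 2814 = 2*1407, so 1/1407 is smaller: the convergent 131/21 is closer to x than 156/25.

131/21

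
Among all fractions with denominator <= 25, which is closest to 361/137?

Expand x = 361/137 as a continued fraction with the Euclidean algorithm:
  361 = 2*137 + 87, so a_0 = 2.
  137 = 1*87 + 50, so a_1 = 1.
  87 = 1*50 + 37, so a_2 = 1.
  50 = 1*37 + 13, so a_3 = 1.
  37 = 2*13 + 11, so a_4 = 2.
  13 = 1*11 + 2, so a_5 = 1.
  11 = 5*2 + 1, so a_6 = 5.
  2 = 2*1 + 0, so a_7 = 2.
so x = [2; 1, 1, 1, 2, 1, 5, 2].
Convergents (p_i = a_i*p_{i-1} + p_{i-2}, q_i = a_i*q_{i-1} + q_{i-2} with p_{-2}=0, p_{-1}=1, q_{-2}=1, q_{-1}=0), until the denominator exceeds 25:
  i=0: a_0=2, p_0 = 2*1 + 0 = 2, q_0 = 2*0 + 1 = 1.
  i=1: a_1=1, p_1 = 1*2 + 1 = 3, q_1 = 1*1 + 0 = 1.
  i=2: a_2=1, p_2 = 1*3 + 2 = 5, q_2 = 1*1 + 1 = 2.
  i=3: a_3=1, p_3 = 1*5 + 3 = 8, q_3 = 1*2 + 1 = 3.
  i=4: a_4=2, p_4 = 2*8 + 5 = 21, q_4 = 2*3 + 2 = 8.
  i=5: a_5=1, p_5 = 1*21 + 8 = 29, q_5 = 1*8 + 3 = 11.
  i=6: a_6=5, p_6 = 5*29 + 21 = 166, q_6 = 5*11 + 8 = 63.
q_6 = 63 > 25, so the last convergent with denominator <= 25 is p_5/q_5 = 29/11.
The closest fraction with denominator <= 25 is either p_5/q_5 or the intermediate fraction (k*p_5 + p_4)/(k*q_5 + q_4) with the largest k >= 1 whose denominator stays <= 25; these approach x as k grows, and every other convergent or intermediate fraction in range is farther away.
Largest k: floor((25 - q_4)/q_5) = floor((25 - 8)/11) = 1.
That gives (1*29 + 21)/(1*11 + 8) = 50/19.
Compare the errors: |x - 29/11| = |361*11 - 29*137|/(137*11) = 2/1507, and |x - 50/19| = |361*19 - 50*137|/(137*19) = 9/2603.
Cross-multiplying, 2*2603 = 5206 < 13563 = 9*1507, so 2/1507 is smaller: the convergent 29/11 is closer to x than 50/19.

29/11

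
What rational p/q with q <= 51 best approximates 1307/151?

Expand x = 1307/151 as a continued fraction with the Euclidean algorithm:
  1307 = 8*151 + 99, so a_0 = 8.
  151 = 1*99 + 52, so a_1 = 1.
  99 = 1*52 + 47, so a_2 = 1.
  52 = 1*47 + 5, so a_3 = 1.
  47 = 9*5 + 2, so a_4 = 9.
  5 = 2*2 + 1, so a_5 = 2.
  2 = 2*1 + 0, so a_6 = 2.
so x = [8; 1, 1, 1, 9, 2, 2].
Convergents (p_i = a_i*p_{i-1} + p_{i-2}, q_i = a_i*q_{i-1} + q_{i-2} with p_{-2}=0, p_{-1}=1, q_{-2}=1, q_{-1}=0), until the denominator exceeds 51:
  i=0: a_0=8, p_0 = 8*1 + 0 = 8, q_0 = 8*0 + 1 = 1.
  i=1: a_1=1, p_1 = 1*8 + 1 = 9, q_1 = 1*1 + 0 = 1.
  i=2: a_2=1, p_2 = 1*9 + 8 = 17, q_2 = 1*1 + 1 = 2.
  i=3: a_3=1, p_3 = 1*17 + 9 = 26, q_3 = 1*2 + 1 = 3.
  i=4: a_4=9, p_4 = 9*26 + 17 = 251, q_4 = 9*3 + 2 = 29.
  i=5: a_5=2, p_5 = 2*251 + 26 = 528, q_5 = 2*29 + 3 = 61.
q_5 = 61 > 51, so the last convergent with denominator <= 51 is p_4/q_4 = 251/29.
The closest fraction with denominator <= 51 is either p_4/q_4 or the intermediate fraction (k*p_4 + p_3)/(k*q_4 + q_3) with the largest k >= 1 whose denominator stays <= 51; these approach x as k grows, and every other convergent or intermediate fraction in range is farther away.
Largest k: floor((51 - q_3)/q_4) = floor((51 - 3)/29) = 1.
That gives (1*251 + 26)/(1*29 + 3) = 277/32.
Compare the errors: |x - 251/29| = |1307*29 - 251*151|/(151*29) = 2/4379, and |x - 277/32| = |1307*32 - 277*151|/(151*32) = 3/4832.
Cross-multiplying, 2*4832 = 9664 < 13137 = 3*4379, so 2/4379 is smaller: the convergent 251/29 is closer to x than 277/32.

251/29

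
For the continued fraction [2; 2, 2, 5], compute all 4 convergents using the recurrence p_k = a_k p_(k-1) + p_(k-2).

Using the convergent recurrence p_i = a_i*p_{i-1} + p_{i-2}, q_i = a_i*q_{i-1} + q_{i-2} with p_{-2}=0, p_{-1}=1, q_{-2}=1, q_{-1}=0:
  i=0: a_0=2, p_0 = 2*1 + 0 = 2, q_0 = 2*0 + 1 = 1.
  i=1: a_1=2, p_1 = 2*2 + 1 = 5, q_1 = 2*1 + 0 = 2.
  i=2: a_2=2, p_2 = 2*5 + 2 = 12, q_2 = 2*2 + 1 = 5.
  i=3: a_3=5, p_3 = 5*12 + 5 = 65, q_3 = 5*5 + 2 = 27.

2/1, 5/2, 12/5, 65/27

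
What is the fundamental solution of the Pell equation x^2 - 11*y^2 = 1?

(x, y) = (10, 3)

First expand sqrt(11) as a continued fraction. With x_i = (sqrt(11) + m_i)/d_i and (m_0, d_0) = (0, 1): a_0 = floor(sqrt(11)) = 3, since 3^2 = 9 <= 11 < 16 = 4^2.
Iterate m_{i+1} = d_i*a_i - m_i, d_{i+1} = (11 - m_{i+1}^2)/d_i, a_{i+1} = floor((a_0 + m_{i+1})/d_{i+1}):
  m_1 = 1*3 - 0 = 3, d_1 = (11 - 3^2)/1 = 2/1 = 2, a_1 = floor((3 + 3)/2) = 3.
  m_2 = 2*3 - 3 = 3, d_2 = (11 - 3^2)/2 = 2/2 = 1, a_2 = floor((3 + 3)/1) = 6.
  m_3 = 1*6 - 3 = 3, d_3 = (11 - 3^2)/1 = 2/1 = 2: (m_3, d_3) = (m_1, d_1) = (3, 2), so from here the quotients repeat a_1, a_2; the period length is 2.
So sqrt(11) = [3; (3, 6)] with period length k = 2.
k is even, so the fundamental solution of x^2 - 11y^2 = 1 is (p_{k-1}, q_{k-1}) = (p_1, q_1); compute convergents through index 1.
Convergents (p_i = a_i*p_{i-1} + p_{i-2}, q_i = a_i*q_{i-1} + q_{i-2} with p_{-2}=0, p_{-1}=1, q_{-2}=1, q_{-1}=0):
  i=0: a_0=3, p_0 = 3*1 + 0 = 3, q_0 = 3*0 + 1 = 1.
  i=1: a_1=3, p_1 = 3*3 + 1 = 10, q_1 = 3*1 + 0 = 3.
Check: 10^2 - 11*3^2 = 100 - 99 = 1, so (x, y) = (10, 3) solves the equation, and by the theorem it is the least positive solution.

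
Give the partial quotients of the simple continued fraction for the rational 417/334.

Run the Euclidean algorithm on 417 and 334; the successive quotients are the partial quotients a_0, a_1, ... (each step inverts the fractional part left over by the previous one):
  417 = 1*334 + 83, so a_0 = 1.
  334 = 4*83 + 2, so a_1 = 4.
  83 = 41*2 + 1, so a_2 = 41.
  2 = 2*1 + 0, so a_3 = 2.
The remainder reaches 0 after 4 divisions, so the expansion has 4 partial quotients, read off in order.

[1; 4, 41, 2]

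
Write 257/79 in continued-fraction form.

[3; 3, 1, 19]

Run the Euclidean algorithm on 257 and 79; the successive quotients are the partial quotients a_0, a_1, ... (each step inverts the fractional part left over by the previous one):
  257 = 3*79 + 20, so a_0 = 3.
  79 = 3*20 + 19, so a_1 = 3.
  20 = 1*19 + 1, so a_2 = 1.
  19 = 19*1 + 0, so a_3 = 19.
The remainder reaches 0 after 4 divisions, so the expansion has 4 partial quotients, read off in order.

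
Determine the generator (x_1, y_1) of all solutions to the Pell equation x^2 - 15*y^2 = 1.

(x, y) = (4, 1)

First expand sqrt(15) as a continued fraction. With x_i = (sqrt(15) + m_i)/d_i and (m_0, d_0) = (0, 1): a_0 = floor(sqrt(15)) = 3, since 3^2 = 9 <= 15 < 16 = 4^2.
Iterate m_{i+1} = d_i*a_i - m_i, d_{i+1} = (15 - m_{i+1}^2)/d_i, a_{i+1} = floor((a_0 + m_{i+1})/d_{i+1}):
  m_1 = 1*3 - 0 = 3, d_1 = (15 - 3^2)/1 = 6/1 = 6, a_1 = floor((3 + 3)/6) = 1.
  m_2 = 6*1 - 3 = 3, d_2 = (15 - 3^2)/6 = 6/6 = 1, a_2 = floor((3 + 3)/1) = 6.
  m_3 = 1*6 - 3 = 3, d_3 = (15 - 3^2)/1 = 6/1 = 6: (m_3, d_3) = (m_1, d_1) = (3, 6), so from here the quotients repeat a_1, a_2; the period length is 2.
So sqrt(15) = [3; (1, 6)] with period length k = 2.
k is even, so the fundamental solution of x^2 - 15y^2 = 1 is (p_{k-1}, q_{k-1}) = (p_1, q_1); compute convergents through index 1.
Convergents (p_i = a_i*p_{i-1} + p_{i-2}, q_i = a_i*q_{i-1} + q_{i-2} with p_{-2}=0, p_{-1}=1, q_{-2}=1, q_{-1}=0):
  i=0: a_0=3, p_0 = 3*1 + 0 = 3, q_0 = 3*0 + 1 = 1.
  i=1: a_1=1, p_1 = 1*3 + 1 = 4, q_1 = 1*1 + 0 = 1.
Check: 4^2 - 15*1^2 = 16 - 15 = 1, so (x, y) = (4, 1) solves the equation, and by the theorem it is the least positive solution.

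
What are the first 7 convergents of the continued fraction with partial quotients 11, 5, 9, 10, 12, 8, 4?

Using the convergent recurrence p_i = a_i*p_{i-1} + p_{i-2}, q_i = a_i*q_{i-1} + q_{i-2} with p_{-2}=0, p_{-1}=1, q_{-2}=1, q_{-1}=0:
  i=0: a_0=11, p_0 = 11*1 + 0 = 11, q_0 = 11*0 + 1 = 1.
  i=1: a_1=5, p_1 = 5*11 + 1 = 56, q_1 = 5*1 + 0 = 5.
  i=2: a_2=9, p_2 = 9*56 + 11 = 515, q_2 = 9*5 + 1 = 46.
  i=3: a_3=10, p_3 = 10*515 + 56 = 5206, q_3 = 10*46 + 5 = 465.
  i=4: a_4=12, p_4 = 12*5206 + 515 = 62987, q_4 = 12*465 + 46 = 5626.
  i=5: a_5=8, p_5 = 8*62987 + 5206 = 509102, q_5 = 8*5626 + 465 = 45473.
  i=6: a_6=4, p_6 = 4*509102 + 62987 = 2099395, q_6 = 4*45473 + 5626 = 187518.

11/1, 56/5, 515/46, 5206/465, 62987/5626, 509102/45473, 2099395/187518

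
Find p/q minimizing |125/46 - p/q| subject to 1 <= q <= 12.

Expand x = 125/46 as a continued fraction with the Euclidean algorithm:
  125 = 2*46 + 33, so a_0 = 2.
  46 = 1*33 + 13, so a_1 = 1.
  33 = 2*13 + 7, so a_2 = 2.
  13 = 1*7 + 6, so a_3 = 1.
  7 = 1*6 + 1, so a_4 = 1.
  6 = 6*1 + 0, so a_5 = 6.
so x = [2; 1, 2, 1, 1, 6].
Convergents (p_i = a_i*p_{i-1} + p_{i-2}, q_i = a_i*q_{i-1} + q_{i-2} with p_{-2}=0, p_{-1}=1, q_{-2}=1, q_{-1}=0), until the denominator exceeds 12:
  i=0: a_0=2, p_0 = 2*1 + 0 = 2, q_0 = 2*0 + 1 = 1.
  i=1: a_1=1, p_1 = 1*2 + 1 = 3, q_1 = 1*1 + 0 = 1.
  i=2: a_2=2, p_2 = 2*3 + 2 = 8, q_2 = 2*1 + 1 = 3.
  i=3: a_3=1, p_3 = 1*8 + 3 = 11, q_3 = 1*3 + 1 = 4.
  i=4: a_4=1, p_4 = 1*11 + 8 = 19, q_4 = 1*4 + 3 = 7.
  i=5: a_5=6, p_5 = 6*19 + 11 = 125, q_5 = 6*7 + 4 = 46.
q_5 = 46 > 12, so the last convergent with denominator <= 12 is p_4/q_4 = 19/7.
The closest fraction with denominator <= 12 is either p_4/q_4 or the intermediate fraction (k*p_4 + p_3)/(k*q_4 + q_3) with the largest k >= 1 whose denominator stays <= 12; these approach x as k grows, and every other convergent or intermediate fraction in range is farther away.
Largest k: floor((12 - q_3)/q_4) = floor((12 - 4)/7) = 1.
That gives (1*19 + 11)/(1*7 + 4) = 30/11.
Compare the errors: |x - 19/7| = |125*7 - 19*46|/(46*7) = 1/322, and |x - 30/11| = |125*11 - 30*46|/(46*11) = 5/506.
Cross-multiplying, 1*506 = 506 < 1610 = 5*322, so 1/322 is smaller: the convergent 19/7 is closer to x than 30/11.

19/7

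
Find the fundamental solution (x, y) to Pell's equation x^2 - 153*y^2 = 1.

(x, y) = (2177, 176)

First expand sqrt(153) as a continued fraction. With x_i = (sqrt(153) + m_i)/d_i and (m_0, d_0) = (0, 1): a_0 = floor(sqrt(153)) = 12, since 12^2 = 144 <= 153 < 169 = 13^2.
Iterate m_{i+1} = d_i*a_i - m_i, d_{i+1} = (153 - m_{i+1}^2)/d_i, a_{i+1} = floor((a_0 + m_{i+1})/d_{i+1}):
  m_1 = 1*12 - 0 = 12, d_1 = (153 - 12^2)/1 = 9/1 = 9, a_1 = floor((12 + 12)/9) = 2.
  m_2 = 9*2 - 12 = 6, d_2 = (153 - 6^2)/9 = 117/9 = 13, a_2 = floor((12 + 6)/13) = 1.
  m_3 = 13*1 - 6 = 7, d_3 = (153 - 7^2)/13 = 104/13 = 8, a_3 = floor((12 + 7)/8) = 2.
  m_4 = 8*2 - 7 = 9, d_4 = (153 - 9^2)/8 = 72/8 = 9, a_4 = floor((12 + 9)/9) = 2.
  m_5 = 9*2 - 9 = 9, d_5 = (153 - 9^2)/9 = 72/9 = 8, a_5 = floor((12 + 9)/8) = 2.
  m_6 = 8*2 - 9 = 7, d_6 = (153 - 7^2)/8 = 104/8 = 13, a_6 = floor((12 + 7)/13) = 1.
  m_7 = 13*1 - 7 = 6, d_7 = (153 - 6^2)/13 = 117/13 = 9, a_7 = floor((12 + 6)/9) = 2.
  m_8 = 9*2 - 6 = 12, d_8 = (153 - 12^2)/9 = 9/9 = 1, a_8 = floor((12 + 12)/1) = 24.
  m_9 = 1*24 - 12 = 12, d_9 = (153 - 12^2)/1 = 9/1 = 9: (m_9, d_9) = (m_1, d_1) = (12, 9), so from here the quotients repeat a_1, ..., a_8; the period length is 8.
So sqrt(153) = [12; (2, 1, 2, 2, 2, 1, 2, 24)] with period length k = 8.
k is even, so the fundamental solution of x^2 - 153y^2 = 1 is (p_{k-1}, q_{k-1}) = (p_7, q_7); compute convergents through index 7.
Convergents (p_i = a_i*p_{i-1} + p_{i-2}, q_i = a_i*q_{i-1} + q_{i-2} with p_{-2}=0, p_{-1}=1, q_{-2}=1, q_{-1}=0):
  i=0: a_0=12, p_0 = 12*1 + 0 = 12, q_0 = 12*0 + 1 = 1.
  i=1: a_1=2, p_1 = 2*12 + 1 = 25, q_1 = 2*1 + 0 = 2.
  i=2: a_2=1, p_2 = 1*25 + 12 = 37, q_2 = 1*2 + 1 = 3.
  i=3: a_3=2, p_3 = 2*37 + 25 = 99, q_3 = 2*3 + 2 = 8.
  i=4: a_4=2, p_4 = 2*99 + 37 = 235, q_4 = 2*8 + 3 = 19.
  i=5: a_5=2, p_5 = 2*235 + 99 = 569, q_5 = 2*19 + 8 = 46.
  i=6: a_6=1, p_6 = 1*569 + 235 = 804, q_6 = 1*46 + 19 = 65.
  i=7: a_7=2, p_7 = 2*804 + 569 = 2177, q_7 = 2*65 + 46 = 176.
Check: 2177^2 - 153*176^2 = 4739329 - 4739328 = 1, so (x, y) = (2177, 176) solves the equation, and by the theorem it is the least positive solution.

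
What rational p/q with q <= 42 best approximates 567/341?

Expand x = 567/341 as a continued fraction with the Euclidean algorithm:
  567 = 1*341 + 226, so a_0 = 1.
  341 = 1*226 + 115, so a_1 = 1.
  226 = 1*115 + 111, so a_2 = 1.
  115 = 1*111 + 4, so a_3 = 1.
  111 = 27*4 + 3, so a_4 = 27.
  4 = 1*3 + 1, so a_5 = 1.
  3 = 3*1 + 0, so a_6 = 3.
so x = [1; 1, 1, 1, 27, 1, 3].
Convergents (p_i = a_i*p_{i-1} + p_{i-2}, q_i = a_i*q_{i-1} + q_{i-2} with p_{-2}=0, p_{-1}=1, q_{-2}=1, q_{-1}=0), until the denominator exceeds 42:
  i=0: a_0=1, p_0 = 1*1 + 0 = 1, q_0 = 1*0 + 1 = 1.
  i=1: a_1=1, p_1 = 1*1 + 1 = 2, q_1 = 1*1 + 0 = 1.
  i=2: a_2=1, p_2 = 1*2 + 1 = 3, q_2 = 1*1 + 1 = 2.
  i=3: a_3=1, p_3 = 1*3 + 2 = 5, q_3 = 1*2 + 1 = 3.
  i=4: a_4=27, p_4 = 27*5 + 3 = 138, q_4 = 27*3 + 2 = 83.
q_4 = 83 > 42, so the last convergent with denominator <= 42 is p_3/q_3 = 5/3.
The closest fraction with denominator <= 42 is either p_3/q_3 or the intermediate fraction (k*p_3 + p_2)/(k*q_3 + q_2) with the largest k >= 1 whose denominator stays <= 42; these approach x as k grows, and every other convergent or intermediate fraction in range is farther away.
Largest k: floor((42 - q_2)/q_3) = floor((42 - 2)/3) = 13.
That gives (13*5 + 3)/(13*3 + 2) = 68/41.
Compare the errors: |x - 5/3| = |567*3 - 5*341|/(341*3) = 4/1023, and |x - 68/41| = |567*41 - 68*341|/(341*41) = 59/13981.
Cross-multiplying, 4*13981 = 55924 < 60357 = 59*1023, so 4/1023 is smaller: the convergent 5/3 is closer to x than 68/41.

5/3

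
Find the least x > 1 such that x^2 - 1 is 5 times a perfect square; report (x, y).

First expand sqrt(5) as a continued fraction. With x_i = (sqrt(5) + m_i)/d_i and (m_0, d_0) = (0, 1): a_0 = floor(sqrt(5)) = 2, since 2^2 = 4 <= 5 < 9 = 3^2.
Iterate m_{i+1} = d_i*a_i - m_i, d_{i+1} = (5 - m_{i+1}^2)/d_i, a_{i+1} = floor((a_0 + m_{i+1})/d_{i+1}):
  m_1 = 1*2 - 0 = 2, d_1 = (5 - 2^2)/1 = 1/1 = 1, a_1 = floor((2 + 2)/1) = 4.
  m_2 = 1*4 - 2 = 2, d_2 = (5 - 2^2)/1 = 1/1 = 1: (m_2, d_2) = (m_1, d_1) = (2, 1), so from here the quotient a_1 repeats; the period length is 1.
So sqrt(5) = [2; (4)] with period length k = 1.
k is odd, so (p_{k-1}, q_{k-1}) only solves x^2 - 5y^2 = -1 and the fundamental solution of x^2 - 5y^2 = 1 is (p_{2k-1}, q_{2k-1}) = (p_1, q_1); compute convergents through index 1, running through the period twice.
Convergents (p_i = a_i*p_{i-1} + p_{i-2}, q_i = a_i*q_{i-1} + q_{i-2} with p_{-2}=0, p_{-1}=1, q_{-2}=1, q_{-1}=0):
  i=0: a_0=2, p_0 = 2*1 + 0 = 2, q_0 = 2*0 + 1 = 1.
  i=1: a_1=4, p_1 = 4*2 + 1 = 9, q_1 = 4*1 + 0 = 4.
Indeed p_0^2 - 5*q_0^2 = 4 - 5 = -1, not +1.
Check: 9^2 - 5*4^2 = 81 - 80 = 1, so (x, y) = (9, 4) solves the equation, and by the theorem it is the least positive solution.

(x, y) = (9, 4)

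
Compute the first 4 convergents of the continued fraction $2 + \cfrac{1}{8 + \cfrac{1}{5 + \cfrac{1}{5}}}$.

Using the convergent recurrence p_i = a_i*p_{i-1} + p_{i-2}, q_i = a_i*q_{i-1} + q_{i-2} with p_{-2}=0, p_{-1}=1, q_{-2}=1, q_{-1}=0:
  i=0: a_0=2, p_0 = 2*1 + 0 = 2, q_0 = 2*0 + 1 = 1.
  i=1: a_1=8, p_1 = 8*2 + 1 = 17, q_1 = 8*1 + 0 = 8.
  i=2: a_2=5, p_2 = 5*17 + 2 = 87, q_2 = 5*8 + 1 = 41.
  i=3: a_3=5, p_3 = 5*87 + 17 = 452, q_3 = 5*41 + 8 = 213.

2/1, 17/8, 87/41, 452/213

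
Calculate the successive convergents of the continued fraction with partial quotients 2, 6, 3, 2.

2/1, 13/6, 41/19, 95/44

Using the convergent recurrence p_i = a_i*p_{i-1} + p_{i-2}, q_i = a_i*q_{i-1} + q_{i-2} with p_{-2}=0, p_{-1}=1, q_{-2}=1, q_{-1}=0:
  i=0: a_0=2, p_0 = 2*1 + 0 = 2, q_0 = 2*0 + 1 = 1.
  i=1: a_1=6, p_1 = 6*2 + 1 = 13, q_1 = 6*1 + 0 = 6.
  i=2: a_2=3, p_2 = 3*13 + 2 = 41, q_2 = 3*6 + 1 = 19.
  i=3: a_3=2, p_3 = 2*41 + 13 = 95, q_3 = 2*19 + 6 = 44.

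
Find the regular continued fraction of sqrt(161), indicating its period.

[12; (1, 2, 4, 1, 2, 1, 4, 2, 1, 24)]

Write x_i = (sqrt(161) + m_i)/d_i with (m_0, d_0) = (0, 1). a_0 = floor(sqrt(161)) = 12, since 12^2 = 144 <= 161 < 169 = 13^2.
Iterate m_{i+1} = d_i*a_i - m_i, d_{i+1} = (161 - m_{i+1}^2)/d_i, a_{i+1} = floor((a_0 + m_{i+1})/d_{i+1}):
  m_1 = 1*12 - 0 = 12, d_1 = (161 - 12^2)/1 = 17/1 = 17, a_1 = floor((12 + 12)/17) = 1.
  m_2 = 17*1 - 12 = 5, d_2 = (161 - 5^2)/17 = 136/17 = 8, a_2 = floor((12 + 5)/8) = 2.
  m_3 = 8*2 - 5 = 11, d_3 = (161 - 11^2)/8 = 40/8 = 5, a_3 = floor((12 + 11)/5) = 4.
  m_4 = 5*4 - 11 = 9, d_4 = (161 - 9^2)/5 = 80/5 = 16, a_4 = floor((12 + 9)/16) = 1.
  m_5 = 16*1 - 9 = 7, d_5 = (161 - 7^2)/16 = 112/16 = 7, a_5 = floor((12 + 7)/7) = 2.
  m_6 = 7*2 - 7 = 7, d_6 = (161 - 7^2)/7 = 112/7 = 16, a_6 = floor((12 + 7)/16) = 1.
  m_7 = 16*1 - 7 = 9, d_7 = (161 - 9^2)/16 = 80/16 = 5, a_7 = floor((12 + 9)/5) = 4.
  m_8 = 5*4 - 9 = 11, d_8 = (161 - 11^2)/5 = 40/5 = 8, a_8 = floor((12 + 11)/8) = 2.
  m_9 = 8*2 - 11 = 5, d_9 = (161 - 5^2)/8 = 136/8 = 17, a_9 = floor((12 + 5)/17) = 1.
  m_10 = 17*1 - 5 = 12, d_10 = (161 - 12^2)/17 = 17/17 = 1, a_10 = floor((12 + 12)/1) = 24.
  m_11 = 1*24 - 12 = 12, d_11 = (161 - 12^2)/1 = 17/1 = 17: (m_11, d_11) = (m_1, d_1) = (12, 17), so from here the quotients repeat a_1, ..., a_10; the period length is 10.
Hence the expansion of sqrt(161) is a_0 = 12 followed by the repeating block 1, 2, 4, 1, 2, 1, 4, 2, 1, 24 (period 10).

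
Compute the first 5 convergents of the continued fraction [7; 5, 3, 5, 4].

Using the convergent recurrence p_i = a_i*p_{i-1} + p_{i-2}, q_i = a_i*q_{i-1} + q_{i-2} with p_{-2}=0, p_{-1}=1, q_{-2}=1, q_{-1}=0:
  i=0: a_0=7, p_0 = 7*1 + 0 = 7, q_0 = 7*0 + 1 = 1.
  i=1: a_1=5, p_1 = 5*7 + 1 = 36, q_1 = 5*1 + 0 = 5.
  i=2: a_2=3, p_2 = 3*36 + 7 = 115, q_2 = 3*5 + 1 = 16.
  i=3: a_3=5, p_3 = 5*115 + 36 = 611, q_3 = 5*16 + 5 = 85.
  i=4: a_4=4, p_4 = 4*611 + 115 = 2559, q_4 = 4*85 + 16 = 356.

7/1, 36/5, 115/16, 611/85, 2559/356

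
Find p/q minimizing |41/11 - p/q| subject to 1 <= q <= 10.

26/7

Expand x = 41/11 as a continued fraction with the Euclidean algorithm:
  41 = 3*11 + 8, so a_0 = 3.
  11 = 1*8 + 3, so a_1 = 1.
  8 = 2*3 + 2, so a_2 = 2.
  3 = 1*2 + 1, so a_3 = 1.
  2 = 2*1 + 0, so a_4 = 2.
so x = [3; 1, 2, 1, 2].
Convergents (p_i = a_i*p_{i-1} + p_{i-2}, q_i = a_i*q_{i-1} + q_{i-2} with p_{-2}=0, p_{-1}=1, q_{-2}=1, q_{-1}=0), until the denominator exceeds 10:
  i=0: a_0=3, p_0 = 3*1 + 0 = 3, q_0 = 3*0 + 1 = 1.
  i=1: a_1=1, p_1 = 1*3 + 1 = 4, q_1 = 1*1 + 0 = 1.
  i=2: a_2=2, p_2 = 2*4 + 3 = 11, q_2 = 2*1 + 1 = 3.
  i=3: a_3=1, p_3 = 1*11 + 4 = 15, q_3 = 1*3 + 1 = 4.
  i=4: a_4=2, p_4 = 2*15 + 11 = 41, q_4 = 2*4 + 3 = 11.
q_4 = 11 > 10, so the last convergent with denominator <= 10 is p_3/q_3 = 15/4.
The closest fraction with denominator <= 10 is either p_3/q_3 or the intermediate fraction (k*p_3 + p_2)/(k*q_3 + q_2) with the largest k >= 1 whose denominator stays <= 10; these approach x as k grows, and every other convergent or intermediate fraction in range is farther away.
Largest k: floor((10 - q_2)/q_3) = floor((10 - 3)/4) = 1.
That gives (1*15 + 11)/(1*4 + 3) = 26/7.
Compare the errors: |x - 15/4| = |41*4 - 15*11|/(11*4) = 1/44, and |x - 26/7| = |41*7 - 26*11|/(11*7) = 1/77.
Cross-multiplying, 1*44 = 44 < 77 = 1*77, so 1/77 is smaller: the intermediate fraction 26/7 is closer to x than 15/4.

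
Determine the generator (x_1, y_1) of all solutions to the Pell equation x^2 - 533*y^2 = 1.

First expand sqrt(533) as a continued fraction. With x_i = (sqrt(533) + m_i)/d_i and (m_0, d_0) = (0, 1): a_0 = floor(sqrt(533)) = 23, since 23^2 = 529 <= 533 < 576 = 24^2.
Iterate m_{i+1} = d_i*a_i - m_i, d_{i+1} = (533 - m_{i+1}^2)/d_i, a_{i+1} = floor((a_0 + m_{i+1})/d_{i+1}):
  m_1 = 1*23 - 0 = 23, d_1 = (533 - 23^2)/1 = 4/1 = 4, a_1 = floor((23 + 23)/4) = 11.
  m_2 = 4*11 - 23 = 21, d_2 = (533 - 21^2)/4 = 92/4 = 23, a_2 = floor((23 + 21)/23) = 1.
  m_3 = 23*1 - 21 = 2, d_3 = (533 - 2^2)/23 = 529/23 = 23, a_3 = floor((23 + 2)/23) = 1.
  m_4 = 23*1 - 2 = 21, d_4 = (533 - 21^2)/23 = 92/23 = 4, a_4 = floor((23 + 21)/4) = 11.
  m_5 = 4*11 - 21 = 23, d_5 = (533 - 23^2)/4 = 4/4 = 1, a_5 = floor((23 + 23)/1) = 46.
  m_6 = 1*46 - 23 = 23, d_6 = (533 - 23^2)/1 = 4/1 = 4: (m_6, d_6) = (m_1, d_1) = (23, 4), so from here the quotients repeat a_1, ..., a_5; the period length is 5.
So sqrt(533) = [23; (11, 1, 1, 11, 46)] with period length k = 5.
k is odd, so (p_{k-1}, q_{k-1}) only solves x^2 - 533y^2 = -1 and the fundamental solution of x^2 - 533y^2 = 1 is (p_{2k-1}, q_{2k-1}) = (p_9, q_9); compute convergents through index 9, running through the period twice.
Convergents (p_i = a_i*p_{i-1} + p_{i-2}, q_i = a_i*q_{i-1} + q_{i-2} with p_{-2}=0, p_{-1}=1, q_{-2}=1, q_{-1}=0):
  i=0: a_0=23, p_0 = 23*1 + 0 = 23, q_0 = 23*0 + 1 = 1.
  i=1: a_1=11, p_1 = 11*23 + 1 = 254, q_1 = 11*1 + 0 = 11.
  i=2: a_2=1, p_2 = 1*254 + 23 = 277, q_2 = 1*11 + 1 = 12.
  i=3: a_3=1, p_3 = 1*277 + 254 = 531, q_3 = 1*12 + 11 = 23.
  i=4: a_4=11, p_4 = 11*531 + 277 = 6118, q_4 = 11*23 + 12 = 265.
  i=5: a_5=46, p_5 = 46*6118 + 531 = 281959, q_5 = 46*265 + 23 = 12213.
  i=6: a_6=11, p_6 = 11*281959 + 6118 = 3107667, q_6 = 11*12213 + 265 = 134608.
  i=7: a_7=1, p_7 = 1*3107667 + 281959 = 3389626, q_7 = 1*134608 + 12213 = 146821.
  i=8: a_8=1, p_8 = 1*3389626 + 3107667 = 6497293, q_8 = 1*146821 + 134608 = 281429.
  i=9: a_9=11, p_9 = 11*6497293 + 3389626 = 74859849, q_9 = 11*281429 + 146821 = 3242540.
Indeed p_4^2 - 533*q_4^2 = 37429924 - 37429925 = -1, not +1.
Check: 74859849^2 - 533*3242540^2 = 5603996992302801 - 5603996992302800 = 1, so (x, y) = (74859849, 3242540) solves the equation, and by the theorem it is the least positive solution.

(x, y) = (74859849, 3242540)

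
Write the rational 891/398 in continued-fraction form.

Run the Euclidean algorithm on 891 and 398; the successive quotients are the partial quotients a_0, a_1, ... (each step inverts the fractional part left over by the previous one):
  891 = 2*398 + 95, so a_0 = 2.
  398 = 4*95 + 18, so a_1 = 4.
  95 = 5*18 + 5, so a_2 = 5.
  18 = 3*5 + 3, so a_3 = 3.
  5 = 1*3 + 2, so a_4 = 1.
  3 = 1*2 + 1, so a_5 = 1.
  2 = 2*1 + 0, so a_6 = 2.
The remainder reaches 0 after 7 divisions, so the expansion has 7 partial quotients, read off in order.

[2; 4, 5, 3, 1, 1, 2]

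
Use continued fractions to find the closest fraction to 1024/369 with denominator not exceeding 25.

61/22

Expand x = 1024/369 as a continued fraction with the Euclidean algorithm:
  1024 = 2*369 + 286, so a_0 = 2.
  369 = 1*286 + 83, so a_1 = 1.
  286 = 3*83 + 37, so a_2 = 3.
  83 = 2*37 + 9, so a_3 = 2.
  37 = 4*9 + 1, so a_4 = 4.
  9 = 9*1 + 0, so a_5 = 9.
so x = [2; 1, 3, 2, 4, 9].
Convergents (p_i = a_i*p_{i-1} + p_{i-2}, q_i = a_i*q_{i-1} + q_{i-2} with p_{-2}=0, p_{-1}=1, q_{-2}=1, q_{-1}=0), until the denominator exceeds 25:
  i=0: a_0=2, p_0 = 2*1 + 0 = 2, q_0 = 2*0 + 1 = 1.
  i=1: a_1=1, p_1 = 1*2 + 1 = 3, q_1 = 1*1 + 0 = 1.
  i=2: a_2=3, p_2 = 3*3 + 2 = 11, q_2 = 3*1 + 1 = 4.
  i=3: a_3=2, p_3 = 2*11 + 3 = 25, q_3 = 2*4 + 1 = 9.
  i=4: a_4=4, p_4 = 4*25 + 11 = 111, q_4 = 4*9 + 4 = 40.
q_4 = 40 > 25, so the last convergent with denominator <= 25 is p_3/q_3 = 25/9.
The closest fraction with denominator <= 25 is either p_3/q_3 or the intermediate fraction (k*p_3 + p_2)/(k*q_3 + q_2) with the largest k >= 1 whose denominator stays <= 25; these approach x as k grows, and every other convergent or intermediate fraction in range is farther away.
Largest k: floor((25 - q_2)/q_3) = floor((25 - 4)/9) = 2.
That gives (2*25 + 11)/(2*9 + 4) = 61/22.
Compare the errors: |x - 25/9| = |1024*9 - 25*369|/(369*9) = 9/3321, and |x - 61/22| = |1024*22 - 61*369|/(369*22) = 19/8118.
Cross-multiplying, 19*3321 = 63099 < 73062 = 9*8118, so 19/8118 is smaller: the intermediate fraction 61/22 is closer to x than 25/9.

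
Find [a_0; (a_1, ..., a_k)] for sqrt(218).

[14; (1, 3, 3, 1, 28)]

Write x_i = (sqrt(218) + m_i)/d_i with (m_0, d_0) = (0, 1). a_0 = floor(sqrt(218)) = 14, since 14^2 = 196 <= 218 < 225 = 15^2.
Iterate m_{i+1} = d_i*a_i - m_i, d_{i+1} = (218 - m_{i+1}^2)/d_i, a_{i+1} = floor((a_0 + m_{i+1})/d_{i+1}):
  m_1 = 1*14 - 0 = 14, d_1 = (218 - 14^2)/1 = 22/1 = 22, a_1 = floor((14 + 14)/22) = 1.
  m_2 = 22*1 - 14 = 8, d_2 = (218 - 8^2)/22 = 154/22 = 7, a_2 = floor((14 + 8)/7) = 3.
  m_3 = 7*3 - 8 = 13, d_3 = (218 - 13^2)/7 = 49/7 = 7, a_3 = floor((14 + 13)/7) = 3.
  m_4 = 7*3 - 13 = 8, d_4 = (218 - 8^2)/7 = 154/7 = 22, a_4 = floor((14 + 8)/22) = 1.
  m_5 = 22*1 - 8 = 14, d_5 = (218 - 14^2)/22 = 22/22 = 1, a_5 = floor((14 + 14)/1) = 28.
  m_6 = 1*28 - 14 = 14, d_6 = (218 - 14^2)/1 = 22/1 = 22: (m_6, d_6) = (m_1, d_1) = (14, 22), so from here the quotients repeat a_1, ..., a_5; the period length is 5.
Hence the expansion of sqrt(218) is a_0 = 14 followed by the repeating block 1, 3, 3, 1, 28 (period 5).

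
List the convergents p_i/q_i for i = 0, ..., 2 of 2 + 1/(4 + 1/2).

2/1, 9/4, 20/9

Using the convergent recurrence p_i = a_i*p_{i-1} + p_{i-2}, q_i = a_i*q_{i-1} + q_{i-2} with p_{-2}=0, p_{-1}=1, q_{-2}=1, q_{-1}=0:
  i=0: a_0=2, p_0 = 2*1 + 0 = 2, q_0 = 2*0 + 1 = 1.
  i=1: a_1=4, p_1 = 4*2 + 1 = 9, q_1 = 4*1 + 0 = 4.
  i=2: a_2=2, p_2 = 2*9 + 2 = 20, q_2 = 2*4 + 1 = 9.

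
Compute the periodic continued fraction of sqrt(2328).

[48; (4, 96)]

Write x_i = (sqrt(2328) + m_i)/d_i with (m_0, d_0) = (0, 1). a_0 = floor(sqrt(2328)) = 48, since 48^2 = 2304 <= 2328 < 2401 = 49^2.
Iterate m_{i+1} = d_i*a_i - m_i, d_{i+1} = (2328 - m_{i+1}^2)/d_i, a_{i+1} = floor((a_0 + m_{i+1})/d_{i+1}):
  m_1 = 1*48 - 0 = 48, d_1 = (2328 - 48^2)/1 = 24/1 = 24, a_1 = floor((48 + 48)/24) = 4.
  m_2 = 24*4 - 48 = 48, d_2 = (2328 - 48^2)/24 = 24/24 = 1, a_2 = floor((48 + 48)/1) = 96.
  m_3 = 1*96 - 48 = 48, d_3 = (2328 - 48^2)/1 = 24/1 = 24: (m_3, d_3) = (m_1, d_1) = (48, 24), so from here the quotients repeat a_1, a_2; the period length is 2.
Hence the expansion of sqrt(2328) is a_0 = 48 followed by the repeating block 4, 96 (period 2).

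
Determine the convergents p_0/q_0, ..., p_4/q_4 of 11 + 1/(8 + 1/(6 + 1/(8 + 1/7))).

Using the convergent recurrence p_i = a_i*p_{i-1} + p_{i-2}, q_i = a_i*q_{i-1} + q_{i-2} with p_{-2}=0, p_{-1}=1, q_{-2}=1, q_{-1}=0:
  i=0: a_0=11, p_0 = 11*1 + 0 = 11, q_0 = 11*0 + 1 = 1.
  i=1: a_1=8, p_1 = 8*11 + 1 = 89, q_1 = 8*1 + 0 = 8.
  i=2: a_2=6, p_2 = 6*89 + 11 = 545, q_2 = 6*8 + 1 = 49.
  i=3: a_3=8, p_3 = 8*545 + 89 = 4449, q_3 = 8*49 + 8 = 400.
  i=4: a_4=7, p_4 = 7*4449 + 545 = 31688, q_4 = 7*400 + 49 = 2849.

11/1, 89/8, 545/49, 4449/400, 31688/2849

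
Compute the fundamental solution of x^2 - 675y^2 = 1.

(x, y) = (26, 1)

First expand sqrt(675) as a continued fraction. With x_i = (sqrt(675) + m_i)/d_i and (m_0, d_0) = (0, 1): a_0 = floor(sqrt(675)) = 25, since 25^2 = 625 <= 675 < 676 = 26^2.
Iterate m_{i+1} = d_i*a_i - m_i, d_{i+1} = (675 - m_{i+1}^2)/d_i, a_{i+1} = floor((a_0 + m_{i+1})/d_{i+1}):
  m_1 = 1*25 - 0 = 25, d_1 = (675 - 25^2)/1 = 50/1 = 50, a_1 = floor((25 + 25)/50) = 1.
  m_2 = 50*1 - 25 = 25, d_2 = (675 - 25^2)/50 = 50/50 = 1, a_2 = floor((25 + 25)/1) = 50.
  m_3 = 1*50 - 25 = 25, d_3 = (675 - 25^2)/1 = 50/1 = 50: (m_3, d_3) = (m_1, d_1) = (25, 50), so from here the quotients repeat a_1, a_2; the period length is 2.
So sqrt(675) = [25; (1, 50)] with period length k = 2.
k is even, so the fundamental solution of x^2 - 675y^2 = 1 is (p_{k-1}, q_{k-1}) = (p_1, q_1); compute convergents through index 1.
Convergents (p_i = a_i*p_{i-1} + p_{i-2}, q_i = a_i*q_{i-1} + q_{i-2} with p_{-2}=0, p_{-1}=1, q_{-2}=1, q_{-1}=0):
  i=0: a_0=25, p_0 = 25*1 + 0 = 25, q_0 = 25*0 + 1 = 1.
  i=1: a_1=1, p_1 = 1*25 + 1 = 26, q_1 = 1*1 + 0 = 1.
Check: 26^2 - 675*1^2 = 676 - 675 = 1, so (x, y) = (26, 1) solves the equation, and by the theorem it is the least positive solution.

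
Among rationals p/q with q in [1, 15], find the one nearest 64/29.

11/5

Expand x = 64/29 as a continued fraction with the Euclidean algorithm:
  64 = 2*29 + 6, so a_0 = 2.
  29 = 4*6 + 5, so a_1 = 4.
  6 = 1*5 + 1, so a_2 = 1.
  5 = 5*1 + 0, so a_3 = 5.
so x = [2; 4, 1, 5].
Convergents (p_i = a_i*p_{i-1} + p_{i-2}, q_i = a_i*q_{i-1} + q_{i-2} with p_{-2}=0, p_{-1}=1, q_{-2}=1, q_{-1}=0), until the denominator exceeds 15:
  i=0: a_0=2, p_0 = 2*1 + 0 = 2, q_0 = 2*0 + 1 = 1.
  i=1: a_1=4, p_1 = 4*2 + 1 = 9, q_1 = 4*1 + 0 = 4.
  i=2: a_2=1, p_2 = 1*9 + 2 = 11, q_2 = 1*4 + 1 = 5.
  i=3: a_3=5, p_3 = 5*11 + 9 = 64, q_3 = 5*5 + 4 = 29.
q_3 = 29 > 15, so the last convergent with denominator <= 15 is p_2/q_2 = 11/5.
The closest fraction with denominator <= 15 is either p_2/q_2 or the intermediate fraction (k*p_2 + p_1)/(k*q_2 + q_1) with the largest k >= 1 whose denominator stays <= 15; these approach x as k grows, and every other convergent or intermediate fraction in range is farther away.
Largest k: floor((15 - q_1)/q_2) = floor((15 - 4)/5) = 2.
That gives (2*11 + 9)/(2*5 + 4) = 31/14.
Compare the errors: |x - 11/5| = |64*5 - 11*29|/(29*5) = 1/145, and |x - 31/14| = |64*14 - 31*29|/(29*14) = 3/406.
Cross-multiplying, 1*406 = 406 < 435 = 3*145, so 1/145 is smaller: the convergent 11/5 is closer to x than 31/14.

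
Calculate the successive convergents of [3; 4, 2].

3/1, 13/4, 29/9

Using the convergent recurrence p_i = a_i*p_{i-1} + p_{i-2}, q_i = a_i*q_{i-1} + q_{i-2} with p_{-2}=0, p_{-1}=1, q_{-2}=1, q_{-1}=0:
  i=0: a_0=3, p_0 = 3*1 + 0 = 3, q_0 = 3*0 + 1 = 1.
  i=1: a_1=4, p_1 = 4*3 + 1 = 13, q_1 = 4*1 + 0 = 4.
  i=2: a_2=2, p_2 = 2*13 + 3 = 29, q_2 = 2*4 + 1 = 9.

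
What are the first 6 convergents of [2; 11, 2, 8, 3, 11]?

2/1, 23/11, 48/23, 407/195, 1269/608, 14366/6883

Using the convergent recurrence p_i = a_i*p_{i-1} + p_{i-2}, q_i = a_i*q_{i-1} + q_{i-2} with p_{-2}=0, p_{-1}=1, q_{-2}=1, q_{-1}=0:
  i=0: a_0=2, p_0 = 2*1 + 0 = 2, q_0 = 2*0 + 1 = 1.
  i=1: a_1=11, p_1 = 11*2 + 1 = 23, q_1 = 11*1 + 0 = 11.
  i=2: a_2=2, p_2 = 2*23 + 2 = 48, q_2 = 2*11 + 1 = 23.
  i=3: a_3=8, p_3 = 8*48 + 23 = 407, q_3 = 8*23 + 11 = 195.
  i=4: a_4=3, p_4 = 3*407 + 48 = 1269, q_4 = 3*195 + 23 = 608.
  i=5: a_5=11, p_5 = 11*1269 + 407 = 14366, q_5 = 11*608 + 195 = 6883.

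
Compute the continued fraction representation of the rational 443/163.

[2; 1, 2, 1, 1, 5, 4]

Run the Euclidean algorithm on 443 and 163; the successive quotients are the partial quotients a_0, a_1, ... (each step inverts the fractional part left over by the previous one):
  443 = 2*163 + 117, so a_0 = 2.
  163 = 1*117 + 46, so a_1 = 1.
  117 = 2*46 + 25, so a_2 = 2.
  46 = 1*25 + 21, so a_3 = 1.
  25 = 1*21 + 4, so a_4 = 1.
  21 = 5*4 + 1, so a_5 = 5.
  4 = 4*1 + 0, so a_6 = 4.
The remainder reaches 0 after 7 divisions, so the expansion has 7 partial quotients, read off in order.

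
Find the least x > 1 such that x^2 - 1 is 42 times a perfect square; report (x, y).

First expand sqrt(42) as a continued fraction. With x_i = (sqrt(42) + m_i)/d_i and (m_0, d_0) = (0, 1): a_0 = floor(sqrt(42)) = 6, since 6^2 = 36 <= 42 < 49 = 7^2.
Iterate m_{i+1} = d_i*a_i - m_i, d_{i+1} = (42 - m_{i+1}^2)/d_i, a_{i+1} = floor((a_0 + m_{i+1})/d_{i+1}):
  m_1 = 1*6 - 0 = 6, d_1 = (42 - 6^2)/1 = 6/1 = 6, a_1 = floor((6 + 6)/6) = 2.
  m_2 = 6*2 - 6 = 6, d_2 = (42 - 6^2)/6 = 6/6 = 1, a_2 = floor((6 + 6)/1) = 12.
  m_3 = 1*12 - 6 = 6, d_3 = (42 - 6^2)/1 = 6/1 = 6: (m_3, d_3) = (m_1, d_1) = (6, 6), so from here the quotients repeat a_1, a_2; the period length is 2.
So sqrt(42) = [6; (2, 12)] with period length k = 2.
k is even, so the fundamental solution of x^2 - 42y^2 = 1 is (p_{k-1}, q_{k-1}) = (p_1, q_1); compute convergents through index 1.
Convergents (p_i = a_i*p_{i-1} + p_{i-2}, q_i = a_i*q_{i-1} + q_{i-2} with p_{-2}=0, p_{-1}=1, q_{-2}=1, q_{-1}=0):
  i=0: a_0=6, p_0 = 6*1 + 0 = 6, q_0 = 6*0 + 1 = 1.
  i=1: a_1=2, p_1 = 2*6 + 1 = 13, q_1 = 2*1 + 0 = 2.
Check: 13^2 - 42*2^2 = 169 - 168 = 1, so (x, y) = (13, 2) solves the equation, and by the theorem it is the least positive solution.

(x, y) = (13, 2)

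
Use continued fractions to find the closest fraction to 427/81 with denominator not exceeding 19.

58/11

Expand x = 427/81 as a continued fraction with the Euclidean algorithm:
  427 = 5*81 + 22, so a_0 = 5.
  81 = 3*22 + 15, so a_1 = 3.
  22 = 1*15 + 7, so a_2 = 1.
  15 = 2*7 + 1, so a_3 = 2.
  7 = 7*1 + 0, so a_4 = 7.
so x = [5; 3, 1, 2, 7].
Convergents (p_i = a_i*p_{i-1} + p_{i-2}, q_i = a_i*q_{i-1} + q_{i-2} with p_{-2}=0, p_{-1}=1, q_{-2}=1, q_{-1}=0), until the denominator exceeds 19:
  i=0: a_0=5, p_0 = 5*1 + 0 = 5, q_0 = 5*0 + 1 = 1.
  i=1: a_1=3, p_1 = 3*5 + 1 = 16, q_1 = 3*1 + 0 = 3.
  i=2: a_2=1, p_2 = 1*16 + 5 = 21, q_2 = 1*3 + 1 = 4.
  i=3: a_3=2, p_3 = 2*21 + 16 = 58, q_3 = 2*4 + 3 = 11.
  i=4: a_4=7, p_4 = 7*58 + 21 = 427, q_4 = 7*11 + 4 = 81.
q_4 = 81 > 19, so the last convergent with denominator <= 19 is p_3/q_3 = 58/11.
The closest fraction with denominator <= 19 is either p_3/q_3 or the intermediate fraction (k*p_3 + p_2)/(k*q_3 + q_2) with the largest k >= 1 whose denominator stays <= 19; these approach x as k grows, and every other convergent or intermediate fraction in range is farther away.
Largest k: floor((19 - q_2)/q_3) = floor((19 - 4)/11) = 1.
That gives (1*58 + 21)/(1*11 + 4) = 79/15.
Compare the errors: |x - 58/11| = |427*11 - 58*81|/(81*11) = 1/891, and |x - 79/15| = |427*15 - 79*81|/(81*15) = 6/1215.
Cross-multiplying, 1*1215 = 1215 < 5346 = 6*891, so 1/891 is smaller: the convergent 58/11 is closer to x than 79/15.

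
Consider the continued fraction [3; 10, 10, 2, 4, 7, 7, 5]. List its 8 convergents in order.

Using the convergent recurrence p_i = a_i*p_{i-1} + p_{i-2}, q_i = a_i*q_{i-1} + q_{i-2} with p_{-2}=0, p_{-1}=1, q_{-2}=1, q_{-1}=0:
  i=0: a_0=3, p_0 = 3*1 + 0 = 3, q_0 = 3*0 + 1 = 1.
  i=1: a_1=10, p_1 = 10*3 + 1 = 31, q_1 = 10*1 + 0 = 10.
  i=2: a_2=10, p_2 = 10*31 + 3 = 313, q_2 = 10*10 + 1 = 101.
  i=3: a_3=2, p_3 = 2*313 + 31 = 657, q_3 = 2*101 + 10 = 212.
  i=4: a_4=4, p_4 = 4*657 + 313 = 2941, q_4 = 4*212 + 101 = 949.
  i=5: a_5=7, p_5 = 7*2941 + 657 = 21244, q_5 = 7*949 + 212 = 6855.
  i=6: a_6=7, p_6 = 7*21244 + 2941 = 151649, q_6 = 7*6855 + 949 = 48934.
  i=7: a_7=5, p_7 = 5*151649 + 21244 = 779489, q_7 = 5*48934 + 6855 = 251525.

3/1, 31/10, 313/101, 657/212, 2941/949, 21244/6855, 151649/48934, 779489/251525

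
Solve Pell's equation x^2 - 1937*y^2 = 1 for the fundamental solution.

(x, y) = (3873, 88)

First expand sqrt(1937) as a continued fraction. With x_i = (sqrt(1937) + m_i)/d_i and (m_0, d_0) = (0, 1): a_0 = floor(sqrt(1937)) = 44, since 44^2 = 1936 <= 1937 < 2025 = 45^2.
Iterate m_{i+1} = d_i*a_i - m_i, d_{i+1} = (1937 - m_{i+1}^2)/d_i, a_{i+1} = floor((a_0 + m_{i+1})/d_{i+1}):
  m_1 = 1*44 - 0 = 44, d_1 = (1937 - 44^2)/1 = 1/1 = 1, a_1 = floor((44 + 44)/1) = 88.
  m_2 = 1*88 - 44 = 44, d_2 = (1937 - 44^2)/1 = 1/1 = 1: (m_2, d_2) = (m_1, d_1) = (44, 1), so from here the quotient a_1 repeats; the period length is 1.
So sqrt(1937) = [44; (88)] with period length k = 1.
k is odd, so (p_{k-1}, q_{k-1}) only solves x^2 - 1937y^2 = -1 and the fundamental solution of x^2 - 1937y^2 = 1 is (p_{2k-1}, q_{2k-1}) = (p_1, q_1); compute convergents through index 1, running through the period twice.
Convergents (p_i = a_i*p_{i-1} + p_{i-2}, q_i = a_i*q_{i-1} + q_{i-2} with p_{-2}=0, p_{-1}=1, q_{-2}=1, q_{-1}=0):
  i=0: a_0=44, p_0 = 44*1 + 0 = 44, q_0 = 44*0 + 1 = 1.
  i=1: a_1=88, p_1 = 88*44 + 1 = 3873, q_1 = 88*1 + 0 = 88.
Indeed p_0^2 - 1937*q_0^2 = 1936 - 1937 = -1, not +1.
Check: 3873^2 - 1937*88^2 = 15000129 - 15000128 = 1, so (x, y) = (3873, 88) solves the equation, and by the theorem it is the least positive solution.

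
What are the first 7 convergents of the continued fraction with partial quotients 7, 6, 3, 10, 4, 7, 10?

7/1, 43/6, 136/19, 1403/196, 5748/803, 41639/5817, 422138/58973

Using the convergent recurrence p_i = a_i*p_{i-1} + p_{i-2}, q_i = a_i*q_{i-1} + q_{i-2} with p_{-2}=0, p_{-1}=1, q_{-2}=1, q_{-1}=0:
  i=0: a_0=7, p_0 = 7*1 + 0 = 7, q_0 = 7*0 + 1 = 1.
  i=1: a_1=6, p_1 = 6*7 + 1 = 43, q_1 = 6*1 + 0 = 6.
  i=2: a_2=3, p_2 = 3*43 + 7 = 136, q_2 = 3*6 + 1 = 19.
  i=3: a_3=10, p_3 = 10*136 + 43 = 1403, q_3 = 10*19 + 6 = 196.
  i=4: a_4=4, p_4 = 4*1403 + 136 = 5748, q_4 = 4*196 + 19 = 803.
  i=5: a_5=7, p_5 = 7*5748 + 1403 = 41639, q_5 = 7*803 + 196 = 5817.
  i=6: a_6=10, p_6 = 10*41639 + 5748 = 422138, q_6 = 10*5817 + 803 = 58973.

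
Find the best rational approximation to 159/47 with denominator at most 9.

27/8

Expand x = 159/47 as a continued fraction with the Euclidean algorithm:
  159 = 3*47 + 18, so a_0 = 3.
  47 = 2*18 + 11, so a_1 = 2.
  18 = 1*11 + 7, so a_2 = 1.
  11 = 1*7 + 4, so a_3 = 1.
  7 = 1*4 + 3, so a_4 = 1.
  4 = 1*3 + 1, so a_5 = 1.
  3 = 3*1 + 0, so a_6 = 3.
so x = [3; 2, 1, 1, 1, 1, 3].
Convergents (p_i = a_i*p_{i-1} + p_{i-2}, q_i = a_i*q_{i-1} + q_{i-2} with p_{-2}=0, p_{-1}=1, q_{-2}=1, q_{-1}=0), until the denominator exceeds 9:
  i=0: a_0=3, p_0 = 3*1 + 0 = 3, q_0 = 3*0 + 1 = 1.
  i=1: a_1=2, p_1 = 2*3 + 1 = 7, q_1 = 2*1 + 0 = 2.
  i=2: a_2=1, p_2 = 1*7 + 3 = 10, q_2 = 1*2 + 1 = 3.
  i=3: a_3=1, p_3 = 1*10 + 7 = 17, q_3 = 1*3 + 2 = 5.
  i=4: a_4=1, p_4 = 1*17 + 10 = 27, q_4 = 1*5 + 3 = 8.
  i=5: a_5=1, p_5 = 1*27 + 17 = 44, q_5 = 1*8 + 5 = 13.
q_5 = 13 > 9, so the last convergent with denominator <= 9 is p_4/q_4 = 27/8.
The closest fraction with denominator <= 9 is either p_4/q_4 or the intermediate fraction (k*p_4 + p_3)/(k*q_4 + q_3) with the largest k >= 1 whose denominator stays <= 9; these approach x as k grows, and every other convergent or intermediate fraction in range is farther away.
Largest k: floor((9 - q_3)/q_4) = floor((9 - 5)/8) = 0.
Since k = 0, no intermediate fraction beyond p_4/q_4 has denominator <= 9, so the convergent 27/8 is the closest (its error is |159*8 - 27*47|/(47*8) = 3/376).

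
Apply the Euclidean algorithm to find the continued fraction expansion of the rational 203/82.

[2; 2, 9, 1, 3]

Run the Euclidean algorithm on 203 and 82; the successive quotients are the partial quotients a_0, a_1, ... (each step inverts the fractional part left over by the previous one):
  203 = 2*82 + 39, so a_0 = 2.
  82 = 2*39 + 4, so a_1 = 2.
  39 = 9*4 + 3, so a_2 = 9.
  4 = 1*3 + 1, so a_3 = 1.
  3 = 3*1 + 0, so a_4 = 3.
The remainder reaches 0 after 5 divisions, so the expansion has 5 partial quotients, read off in order.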